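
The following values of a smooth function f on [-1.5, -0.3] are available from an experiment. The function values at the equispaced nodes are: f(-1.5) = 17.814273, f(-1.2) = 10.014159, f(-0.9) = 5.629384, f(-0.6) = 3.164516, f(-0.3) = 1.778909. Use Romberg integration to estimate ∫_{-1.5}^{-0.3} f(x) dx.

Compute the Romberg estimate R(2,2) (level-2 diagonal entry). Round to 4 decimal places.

8.3523

R(0,0) (trapezoid, 1 panel, h=1.2000): 11.755909
R(1,0) (trapezoid, 2 panels, h=0.6000): 9.255585
R(2,0) (trapezoid, 4 panels, h=0.3000): 8.581395
R(1,1) = 9.255585 + (9.255585 − 11.755909)/3 = 8.422144
R(2,1) = 8.581395 + (8.581395 − 9.255585)/3 = 8.356665
R(2,2) = 8.356665 + (8.356665 − 8.422144)/15 = 8.352300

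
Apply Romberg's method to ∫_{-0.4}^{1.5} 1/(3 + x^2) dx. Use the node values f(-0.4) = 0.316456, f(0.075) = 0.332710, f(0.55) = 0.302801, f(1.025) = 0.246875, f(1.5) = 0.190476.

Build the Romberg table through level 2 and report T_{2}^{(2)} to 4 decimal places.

0.5432

T_{0}^{(0)} (trapezoid, 1 panel, h=1.9000): 0.481585
T_{1}^{(0)} (trapezoid, 2 panels, h=0.9500): 0.528454
T_{2}^{(0)} (trapezoid, 4 panels, h=0.4750): 0.539530
T_{1}^{(1)} = 0.528454 + (0.528454 − 0.481585)/3 = 0.544077
T_{2}^{(1)} = 0.539530 + (0.539530 − 0.528454)/3 = 0.543222
T_{2}^{(2)} = 0.543222 + (0.543222 − 0.544077)/15 = 0.543165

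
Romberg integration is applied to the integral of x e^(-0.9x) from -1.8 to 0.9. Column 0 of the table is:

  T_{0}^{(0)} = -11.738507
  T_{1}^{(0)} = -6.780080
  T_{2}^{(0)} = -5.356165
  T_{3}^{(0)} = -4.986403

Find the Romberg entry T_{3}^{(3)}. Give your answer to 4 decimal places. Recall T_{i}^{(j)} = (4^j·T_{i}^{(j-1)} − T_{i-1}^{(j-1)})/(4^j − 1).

T_{1}^{(1)} = -6.780080 + (-6.780080 − (-11.738507))/3 = -5.127271
T_{2}^{(1)} = (4·(-5.356165) − (-6.780080)) / 3 = -4.881527
T_{3}^{(1)} = -4.986403 + (-4.986403 − (-5.356165))/3 = -4.863149
T_{2}^{(2)} = (16·(-4.881527) − (-5.127271)) / 15 = -4.865144
T_{3}^{(2)} = -4.863149 + (-4.863149 − (-4.881527))/15 = -4.861924
T_{3}^{(3)} = (64·(-4.861924) − (-4.865144)) / 63 = -4.861873
(Column j=1 coincides with Simpson's rule on the same nodes.)

-4.8619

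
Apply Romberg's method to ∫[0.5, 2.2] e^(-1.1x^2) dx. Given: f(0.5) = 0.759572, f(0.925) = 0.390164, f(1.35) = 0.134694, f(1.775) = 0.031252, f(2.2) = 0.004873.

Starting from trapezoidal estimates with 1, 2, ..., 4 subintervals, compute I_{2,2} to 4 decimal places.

I_{0,0} (trapezoid, 1 panel, h=1.7000): 0.649778
I_{1,0} (trapezoid, 2 panels, h=0.8500): 0.439379
I_{2,0} (trapezoid, 4 panels, h=0.4250): 0.398791
I_{1,1} = 0.439379 + (0.439379 − 0.649778)/3 = 0.369246
I_{2,1} = 0.398791 + (0.398791 − 0.439379)/3 = 0.385262
I_{2,2} = 0.385262 + (0.385262 − 0.369246)/15 = 0.386330

0.3863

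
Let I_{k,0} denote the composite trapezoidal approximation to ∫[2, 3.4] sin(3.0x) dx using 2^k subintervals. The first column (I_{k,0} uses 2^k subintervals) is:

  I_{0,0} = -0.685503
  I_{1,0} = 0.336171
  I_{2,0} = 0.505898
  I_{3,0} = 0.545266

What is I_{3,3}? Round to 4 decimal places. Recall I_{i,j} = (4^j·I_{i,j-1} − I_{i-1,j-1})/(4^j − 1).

Richardson extrapolation on the trapezoidal column (denominator 4−1=3):
I_{1,1} = 0.336171 + (0.336171 − (-0.685503))/3 = 0.676729
I_{2,1} = 0.505898 + (0.505898 − 0.336171)/3 = 0.562474
I_{3,1} = (4·0.545266 − 0.505898) / 3 = 0.558389
I_{2,2} = (16·0.562474 − 0.676729) / 15 = 0.554857
I_{3,2} = 0.558389 + (0.558389 − 0.562474)/15 = 0.558117
I_{3,3} = (64·0.558117 − 0.554857) / 63 = 0.558169
(Column j=1 coincides with Simpson's rule on the same nodes.)

0.5582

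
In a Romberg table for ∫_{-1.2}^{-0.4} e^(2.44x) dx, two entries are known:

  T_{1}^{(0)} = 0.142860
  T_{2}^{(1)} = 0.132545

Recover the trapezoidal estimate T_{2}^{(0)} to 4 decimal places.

From T_{2}^{(1)} = (4·T_{2}^{(0)} − T_{1}^{(0)})/3, solve for T_{2}^{(0)}:
4·T_{2}^{(0)} = 3·0.132545 + 0.142860 = 0.540495
T_{2}^{(0)} = 0.135124

0.1351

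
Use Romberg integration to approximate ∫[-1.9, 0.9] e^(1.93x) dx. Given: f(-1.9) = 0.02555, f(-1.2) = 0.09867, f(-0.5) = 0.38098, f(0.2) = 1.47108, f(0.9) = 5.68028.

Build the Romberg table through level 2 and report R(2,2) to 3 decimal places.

R(0,0) (trapezoid, 1 panel, h=2.8000): 7.98816
R(1,0) (trapezoid, 2 panels, h=1.4000): 4.52745
R(2,0) (trapezoid, 4 panels, h=0.7000): 3.36255
R(1,1) = 4.52745 + (4.52745 − 7.98816)/3 = 3.37388
R(2,1) = 3.36255 + (3.36255 − 4.52745)/3 = 2.97425
R(2,2) = 2.97425 + (2.97425 − 3.37388)/15 = 2.94761

2.948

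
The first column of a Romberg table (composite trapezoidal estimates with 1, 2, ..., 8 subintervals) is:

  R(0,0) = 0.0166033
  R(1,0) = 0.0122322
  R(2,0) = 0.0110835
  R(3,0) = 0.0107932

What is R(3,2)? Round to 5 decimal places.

0.01070

Richardson extrapolation on the trapezoidal column (denominator 4−1=3):
R(2,1) = (4·0.0110835 − 0.0122322) / 3 = 0.0107006
R(3,1) = (4·0.0107932 − 0.0110835) / 3 = 0.0106964
R(3,2) = 0.0106964 + (0.0106964 − 0.0107006)/15 = 0.0106961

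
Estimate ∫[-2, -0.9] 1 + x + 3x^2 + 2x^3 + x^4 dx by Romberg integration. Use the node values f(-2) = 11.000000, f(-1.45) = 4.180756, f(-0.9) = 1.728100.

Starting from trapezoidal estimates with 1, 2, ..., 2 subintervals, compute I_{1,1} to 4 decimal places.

5.3994

I_{0,0} (trapezoid, 1 panel, h=1.1000): 7.000455
I_{1,0} (trapezoid, 2 panels, h=0.5500): 5.799643
I_{1,1} = 5.799643 + (5.799643 − 7.000455)/3 = 5.399372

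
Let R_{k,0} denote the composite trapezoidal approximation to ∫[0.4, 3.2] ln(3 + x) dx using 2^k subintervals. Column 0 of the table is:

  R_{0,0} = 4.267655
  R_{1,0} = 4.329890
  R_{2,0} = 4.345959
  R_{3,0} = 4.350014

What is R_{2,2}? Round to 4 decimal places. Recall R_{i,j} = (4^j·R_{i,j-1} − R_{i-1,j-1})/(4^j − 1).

4.3514

R_{1,1} = 4.329890 + (4.329890 − 4.267655)/3 = 4.350635
R_{2,1} = 4.345959 + (4.345959 − 4.329890)/3 = 4.351315
R_{2,2} = 4.351315 + (4.351315 − 4.350635)/15 = 4.351360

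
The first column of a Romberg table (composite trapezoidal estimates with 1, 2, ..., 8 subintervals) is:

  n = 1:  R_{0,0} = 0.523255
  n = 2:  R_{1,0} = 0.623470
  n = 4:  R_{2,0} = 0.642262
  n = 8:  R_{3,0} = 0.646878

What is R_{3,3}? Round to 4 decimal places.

R_{1,1} = (4·0.623470 − 0.523255) / 3 = 0.656875
R_{2,1} = 0.642262 + (0.642262 − 0.623470)/3 = 0.648526
R_{3,1} = 0.646878 + (0.646878 − 0.642262)/3 = 0.648417
R_{2,2} = (16·0.648526 − 0.656875) / 15 = 0.647969
R_{3,2} = 0.648417 + (0.648417 − 0.648526)/15 = 0.648410
R_{3,3} = 0.648410 + (0.648410 − 0.647969)/63 = 0.648417

0.6484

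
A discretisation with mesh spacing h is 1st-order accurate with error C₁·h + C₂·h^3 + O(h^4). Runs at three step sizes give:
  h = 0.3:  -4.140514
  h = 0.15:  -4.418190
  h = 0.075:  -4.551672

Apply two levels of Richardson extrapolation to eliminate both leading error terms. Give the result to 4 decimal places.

-4.6836

First eliminate the h term (factor 2^1 = 2):
  B₁ = (2·(-4.418190) − (-4.140514))/1 = -4.695866
  B₂ = (2·(-4.551672) − (-4.418190))/1 = -4.685154
Then eliminate the h^3 term (factor 2^3 = 8):
  (8·(-4.685154) − (-4.695866))/7 = -4.683624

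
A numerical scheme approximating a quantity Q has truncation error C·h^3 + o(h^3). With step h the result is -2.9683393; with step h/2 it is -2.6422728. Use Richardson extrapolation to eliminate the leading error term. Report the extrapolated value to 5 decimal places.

The leading error scales as h^3; refining by a factor of 2 reduces it by 2^3 = 8.
Extrapolated value = (8·A(h/2) − A(h)) / (8 − 1)
= (8·(-2.6422728) − (-2.9683393)) / 7
= -18.1698431 / 7 = -2.5956919

-2.59569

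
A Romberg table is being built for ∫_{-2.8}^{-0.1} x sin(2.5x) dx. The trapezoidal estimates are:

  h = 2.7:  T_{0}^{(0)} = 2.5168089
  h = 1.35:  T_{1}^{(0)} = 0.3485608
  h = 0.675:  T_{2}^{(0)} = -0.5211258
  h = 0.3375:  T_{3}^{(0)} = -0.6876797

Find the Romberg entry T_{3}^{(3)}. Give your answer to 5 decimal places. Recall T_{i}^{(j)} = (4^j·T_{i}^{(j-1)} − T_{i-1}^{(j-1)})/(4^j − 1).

-0.73707

Richardson extrapolation on the trapezoidal column (denominator 4−1=3):
T_{1}^{(1)} = (4·0.3485608 − 2.5168089) / 3 = -0.3741886
T_{2}^{(1)} = (4·(-0.5211258) − 0.3485608) / 3 = -0.8110213
T_{3}^{(1)} = -0.6876797 + (-0.6876797 − (-0.5211258))/3 = -0.7431977
T_{2}^{(2)} = -0.8110213 + (-0.8110213 − (-0.3741886))/15 = -0.8401435
T_{3}^{(2)} = (16·(-0.7431977) − (-0.8110213)) / 15 = -0.7386761
T_{3}^{(3)} = -0.7386761 + (-0.7386761 − (-0.8401435))/63 = -0.7370655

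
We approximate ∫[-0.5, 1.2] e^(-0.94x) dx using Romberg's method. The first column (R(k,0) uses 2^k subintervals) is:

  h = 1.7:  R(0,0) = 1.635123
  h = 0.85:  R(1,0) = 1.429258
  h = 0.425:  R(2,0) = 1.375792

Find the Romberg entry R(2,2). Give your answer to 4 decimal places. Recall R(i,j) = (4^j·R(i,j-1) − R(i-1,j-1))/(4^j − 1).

1.3578

Richardson extrapolation on the trapezoidal column (denominator 4−1=3):
R(1,1) = 1.429258 + (1.429258 − 1.635123)/3 = 1.360636
R(2,1) = (4·1.375792 − 1.429258) / 3 = 1.357970
R(2,2) = 1.357970 + (1.357970 − 1.360636)/15 = 1.357792
(Column j=1 coincides with Simpson's rule on the same nodes.)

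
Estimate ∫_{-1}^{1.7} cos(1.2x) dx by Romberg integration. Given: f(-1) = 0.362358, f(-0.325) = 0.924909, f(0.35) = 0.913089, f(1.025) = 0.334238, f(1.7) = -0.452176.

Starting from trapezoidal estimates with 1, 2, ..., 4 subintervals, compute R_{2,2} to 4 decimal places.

1.5186

R_{0,0} (trapezoid, 1 panel, h=2.7000): -0.121254
R_{1,0} (trapezoid, 2 panels, h=1.3500): 1.172043
R_{2,0} (trapezoid, 4 panels, h=0.6750): 1.435946
R_{1,1} = 1.172043 + (1.172043 − (-0.121254))/3 = 1.603142
R_{2,1} = 1.435946 + (1.435946 − 1.172043)/3 = 1.523914
R_{2,2} = 1.523914 + (1.523914 − 1.603142)/15 = 1.518632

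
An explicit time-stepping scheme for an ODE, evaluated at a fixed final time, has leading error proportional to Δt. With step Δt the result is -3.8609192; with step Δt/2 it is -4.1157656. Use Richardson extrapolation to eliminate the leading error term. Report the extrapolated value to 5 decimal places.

The leading error scales as Δt; refining by a factor of 2 reduces it by 2^1 = 2.
Extrapolated value = (2·A(Δt/2) − A(Δt)) / (2 − 1)
= (2·(-4.1157656) − (-3.8609192)) / 1
= -4.3706120 / 1 = -4.3706120

-4.37061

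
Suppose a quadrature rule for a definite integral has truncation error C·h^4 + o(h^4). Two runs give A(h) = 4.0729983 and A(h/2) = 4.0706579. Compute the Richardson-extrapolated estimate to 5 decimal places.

The leading error scales as h^4; refining by a factor of 2 reduces it by 2^4 = 16.
Extrapolated value = (16·A(h/2) − A(h)) / (16 − 1)
= (16·4.0706579 − 4.0729983) / 15
= 61.0575281 / 15 = 4.0705019

4.07050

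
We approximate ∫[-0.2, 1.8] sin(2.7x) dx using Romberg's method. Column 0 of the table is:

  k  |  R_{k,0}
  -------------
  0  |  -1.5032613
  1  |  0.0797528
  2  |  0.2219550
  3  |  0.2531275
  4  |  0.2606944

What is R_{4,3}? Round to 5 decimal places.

Richardson extrapolation on the trapezoidal column (denominator 4−1=3):
R_{2,1} = 0.2219550 + (0.2219550 − 0.0797528)/3 = 0.2693557
R_{3,1} = 0.2531275 + (0.2531275 − 0.2219550)/3 = 0.2635183
R_{4,1} = (4·0.2606944 − 0.2531275) / 3 = 0.2632167
R_{3,2} = 0.2635183 + (0.2635183 − 0.2693557)/15 = 0.2631291
R_{4,2} = 0.2632167 + (0.2632167 − 0.2635183)/15 = 0.2631966
R_{4,3} = (64·0.2631966 − 0.2631291) / 63 = 0.2631977

0.26320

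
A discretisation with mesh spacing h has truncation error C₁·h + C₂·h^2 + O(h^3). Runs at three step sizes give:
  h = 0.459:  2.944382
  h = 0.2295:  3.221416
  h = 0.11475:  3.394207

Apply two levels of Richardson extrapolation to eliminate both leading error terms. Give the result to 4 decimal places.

First eliminate the h term (factor 2^1 = 2):
  B₁ = (2·3.221416 − 2.944382)/1 = 3.498450
  B₂ = (2·3.394207 − 3.221416)/1 = 3.566998
Then eliminate the h^2 term (factor 2^2 = 4):
  (4·3.566998 − 3.498450)/3 = 3.589847

3.5898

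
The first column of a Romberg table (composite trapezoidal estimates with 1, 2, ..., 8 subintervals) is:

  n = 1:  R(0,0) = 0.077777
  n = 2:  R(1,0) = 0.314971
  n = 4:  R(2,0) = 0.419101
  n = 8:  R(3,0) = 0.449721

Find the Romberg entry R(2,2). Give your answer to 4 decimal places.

0.4578

Richardson extrapolation on the trapezoidal column (denominator 4−1=3):
R(1,1) = 0.314971 + (0.314971 − 0.077777)/3 = 0.394036
R(2,1) = 0.419101 + (0.419101 − 0.314971)/3 = 0.453811
R(2,2) = (16·0.453811 − 0.394036) / 15 = 0.457796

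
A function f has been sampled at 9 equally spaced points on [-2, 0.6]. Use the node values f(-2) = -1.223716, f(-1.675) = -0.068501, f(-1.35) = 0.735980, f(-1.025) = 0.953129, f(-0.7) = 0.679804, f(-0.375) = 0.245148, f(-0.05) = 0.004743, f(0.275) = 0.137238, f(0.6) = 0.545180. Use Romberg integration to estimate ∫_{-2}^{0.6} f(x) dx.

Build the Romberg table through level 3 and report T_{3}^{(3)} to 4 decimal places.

T_{0}^{(0)} (trapezoid, 1 panel, h=2.6000): -0.882097
T_{1}^{(0)} (trapezoid, 2 panels, h=1.3000): 0.442697
T_{2}^{(0)} (trapezoid, 4 panels, h=0.6500): 0.702818
T_{3}^{(0)} (trapezoid, 8 panels, h=0.3250): 0.763189
T_{1}^{(1)} = 0.442697 + (0.442697 − (-0.882097))/3 = 0.884295
T_{2}^{(1)} = 0.702818 + (0.702818 − 0.442697)/3 = 0.789525
T_{3}^{(1)} = 0.763189 + (0.763189 − 0.702818)/3 = 0.783313
T_{2}^{(2)} = 0.789525 + (0.789525 − 0.884295)/15 = 0.783207
T_{3}^{(2)} = 0.783313 + (0.783313 − 0.789525)/15 = 0.782899
T_{3}^{(3)} = 0.782899 + (0.782899 − 0.783207)/63 = 0.782894

0.7829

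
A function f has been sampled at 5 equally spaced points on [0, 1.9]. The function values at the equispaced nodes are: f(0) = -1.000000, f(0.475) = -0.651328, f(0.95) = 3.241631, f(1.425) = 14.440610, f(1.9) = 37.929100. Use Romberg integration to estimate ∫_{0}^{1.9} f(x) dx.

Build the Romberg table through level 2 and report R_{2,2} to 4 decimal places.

15.5939

R_{0,0} (trapezoid, 1 panel, h=1.9000): 35.082645
R_{1,0} (trapezoid, 2 panels, h=0.9500): 20.620872
R_{2,0} (trapezoid, 4 panels, h=0.4750): 16.860345
R_{1,1} = 20.620872 + (20.620872 − 35.082645)/3 = 15.800281
R_{2,1} = 16.860345 + (16.860345 − 20.620872)/3 = 15.606836
R_{2,2} = 15.606836 + (15.606836 − 15.800281)/15 = 15.593940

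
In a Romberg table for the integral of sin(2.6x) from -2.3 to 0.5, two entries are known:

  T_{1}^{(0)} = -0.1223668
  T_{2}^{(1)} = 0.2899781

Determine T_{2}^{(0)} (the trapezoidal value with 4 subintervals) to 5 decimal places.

From T_{2}^{(1)} = (4·T_{2}^{(0)} − T_{1}^{(0)})/3, solve for T_{2}^{(0)}:
4·T_{2}^{(0)} = 3·0.2899781 + (-0.1223668) = 0.7475675
T_{2}^{(0)} = 0.1868919

0.18689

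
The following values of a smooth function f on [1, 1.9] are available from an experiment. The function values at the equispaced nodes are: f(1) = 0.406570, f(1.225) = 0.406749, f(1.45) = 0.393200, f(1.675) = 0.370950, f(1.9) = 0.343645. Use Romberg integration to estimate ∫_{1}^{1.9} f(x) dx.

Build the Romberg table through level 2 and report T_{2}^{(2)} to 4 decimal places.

0.3486

T_{0}^{(0)} (trapezoid, 1 panel, h=0.9000): 0.337597
T_{1}^{(0)} (trapezoid, 2 panels, h=0.4500): 0.345738
T_{2}^{(0)} (trapezoid, 4 panels, h=0.2250): 0.347851
T_{1}^{(1)} = 0.345738 + (0.345738 − 0.337597)/3 = 0.348452
T_{2}^{(1)} = 0.347851 + (0.347851 − 0.345738)/3 = 0.348555
T_{2}^{(2)} = 0.348555 + (0.348555 − 0.348452)/15 = 0.348562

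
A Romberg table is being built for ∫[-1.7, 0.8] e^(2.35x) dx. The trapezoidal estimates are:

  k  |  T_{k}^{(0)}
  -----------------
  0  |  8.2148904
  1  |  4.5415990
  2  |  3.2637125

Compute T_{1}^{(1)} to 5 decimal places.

3.31717

T_{1}^{(1)} = (4·4.5415990 − 8.2148904) / 3 = 3.3171685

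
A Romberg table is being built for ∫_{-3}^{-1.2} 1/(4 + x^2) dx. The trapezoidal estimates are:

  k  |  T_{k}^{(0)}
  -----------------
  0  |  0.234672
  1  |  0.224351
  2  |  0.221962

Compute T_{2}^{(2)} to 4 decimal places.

0.2212

T_{1}^{(1)} = 0.224351 + (0.224351 − 0.234672)/3 = 0.220911
T_{2}^{(1)} = (4·0.221962 − 0.224351) / 3 = 0.221166
T_{2}^{(2)} = (16·0.221166 − 0.220911) / 15 = 0.221183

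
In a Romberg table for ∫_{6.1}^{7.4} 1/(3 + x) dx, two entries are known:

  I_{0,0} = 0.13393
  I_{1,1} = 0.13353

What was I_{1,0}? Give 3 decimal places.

0.134

From I_{1,1} = (4·I_{1,0} − I_{0,0})/3, solve for I_{1,0}:
4·I_{1,0} = 3·0.13353 + 0.13393 = 0.53452
I_{1,0} = 0.13363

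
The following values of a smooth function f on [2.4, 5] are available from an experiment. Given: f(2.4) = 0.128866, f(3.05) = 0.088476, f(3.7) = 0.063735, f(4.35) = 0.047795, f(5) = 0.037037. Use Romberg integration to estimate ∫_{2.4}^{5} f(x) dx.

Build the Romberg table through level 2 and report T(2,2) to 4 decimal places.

T(0,0) (trapezoid, 1 panel, h=2.6000): 0.215674
T(1,0) (trapezoid, 2 panels, h=1.3000): 0.190692
T(2,0) (trapezoid, 4 panels, h=0.6500): 0.183922
T(1,1) = 0.190692 + (0.190692 − 0.215674)/3 = 0.182365
T(2,1) = 0.183922 + (0.183922 − 0.190692)/3 = 0.181665
T(2,2) = 0.181665 + (0.181665 − 0.182365)/15 = 0.181618

0.1816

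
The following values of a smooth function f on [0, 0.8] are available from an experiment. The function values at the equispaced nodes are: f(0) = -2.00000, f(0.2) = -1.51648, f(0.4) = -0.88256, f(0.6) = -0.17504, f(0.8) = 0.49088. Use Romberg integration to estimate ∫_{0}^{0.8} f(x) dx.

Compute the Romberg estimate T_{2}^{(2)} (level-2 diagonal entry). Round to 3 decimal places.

-0.669

T_{0}^{(0)} (trapezoid, 1 panel, h=0.8000): -0.60365
T_{1}^{(0)} (trapezoid, 2 panels, h=0.4000): -0.65485
T_{2}^{(0)} (trapezoid, 4 panels, h=0.2000): -0.66573
T_{1}^{(1)} = -0.65485 + (-0.65485 − (-0.60365))/3 = -0.67192
T_{2}^{(1)} = -0.66573 + (-0.66573 − (-0.65485))/3 = -0.66936
T_{2}^{(2)} = -0.66936 + (-0.66936 − (-0.67192))/15 = -0.66919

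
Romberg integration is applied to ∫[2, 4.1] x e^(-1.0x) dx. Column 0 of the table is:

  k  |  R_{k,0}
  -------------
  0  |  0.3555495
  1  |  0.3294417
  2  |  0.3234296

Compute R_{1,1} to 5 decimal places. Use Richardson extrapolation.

R_{1,1} = (4·0.3294417 − 0.3555495) / 3 = 0.3207391

0.32074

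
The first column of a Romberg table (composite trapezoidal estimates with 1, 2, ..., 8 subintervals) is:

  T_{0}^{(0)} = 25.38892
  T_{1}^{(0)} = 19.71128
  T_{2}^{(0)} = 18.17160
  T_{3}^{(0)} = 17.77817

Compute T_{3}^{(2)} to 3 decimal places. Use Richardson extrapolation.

Richardson extrapolation on the trapezoidal column (denominator 4−1=3):
T_{2}^{(1)} = 18.17160 + (18.17160 − 19.71128)/3 = 17.65837
T_{3}^{(1)} = 17.77817 + (17.77817 − 18.17160)/3 = 17.64703
T_{3}^{(2)} = (16·17.64703 − 17.65837) / 15 = 17.64627
(Column j=1 coincides with Simpson's rule on the same nodes.)

17.646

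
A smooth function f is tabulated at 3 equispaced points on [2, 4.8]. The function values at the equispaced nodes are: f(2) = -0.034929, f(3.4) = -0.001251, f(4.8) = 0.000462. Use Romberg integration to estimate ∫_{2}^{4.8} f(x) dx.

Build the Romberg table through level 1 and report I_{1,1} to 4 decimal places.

I_{0,0} (trapezoid, 1 panel, h=2.8000): -0.048254
I_{1,0} (trapezoid, 2 panels, h=1.4000): -0.025878
I_{1,1} = -0.025878 + (-0.025878 − (-0.048254))/3 = -0.018419

-0.0184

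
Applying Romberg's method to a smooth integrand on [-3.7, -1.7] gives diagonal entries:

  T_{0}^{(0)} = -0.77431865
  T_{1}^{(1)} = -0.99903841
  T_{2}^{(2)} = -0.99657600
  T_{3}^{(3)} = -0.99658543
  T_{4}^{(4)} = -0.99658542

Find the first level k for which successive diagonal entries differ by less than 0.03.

|T_{1}^{(1)} − T_{0}^{(0)}| = 0.22471976 ≥ 0.03
|T_{2}^{(2)} − T_{1}^{(1)}| = 0.00246241 < 0.03

k = 2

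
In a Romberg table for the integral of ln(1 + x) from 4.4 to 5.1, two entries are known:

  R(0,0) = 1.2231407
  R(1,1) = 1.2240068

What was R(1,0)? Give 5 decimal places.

1.22379

From R(1,1) = (4·R(1,0) − R(0,0))/3, solve for R(1,0):
4·R(1,0) = 3·1.2240068 + 1.2231407 = 4.8951611
R(1,0) = 1.2237903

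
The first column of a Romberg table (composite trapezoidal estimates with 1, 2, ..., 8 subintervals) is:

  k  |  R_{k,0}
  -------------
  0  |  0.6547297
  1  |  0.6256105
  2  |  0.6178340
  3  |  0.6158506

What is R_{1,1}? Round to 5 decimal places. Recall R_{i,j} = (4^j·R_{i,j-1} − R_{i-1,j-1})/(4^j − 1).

0.61590

Richardson extrapolation on the trapezoidal column (denominator 4−1=3):
R_{1,1} = (4·0.6256105 − 0.6547297) / 3 = 0.6159041
(Column j=1 coincides with Simpson's rule on the same nodes.)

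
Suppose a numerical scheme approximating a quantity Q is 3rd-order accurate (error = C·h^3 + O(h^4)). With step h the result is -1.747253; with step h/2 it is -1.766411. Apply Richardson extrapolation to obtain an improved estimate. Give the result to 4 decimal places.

-1.7691

Extrapolated value = (8·A(h/2) − A(h)) / (8 − 1)
= (8·(-1.766411) − (-1.747253)) / 7
= -12.384035 / 7 = -1.769148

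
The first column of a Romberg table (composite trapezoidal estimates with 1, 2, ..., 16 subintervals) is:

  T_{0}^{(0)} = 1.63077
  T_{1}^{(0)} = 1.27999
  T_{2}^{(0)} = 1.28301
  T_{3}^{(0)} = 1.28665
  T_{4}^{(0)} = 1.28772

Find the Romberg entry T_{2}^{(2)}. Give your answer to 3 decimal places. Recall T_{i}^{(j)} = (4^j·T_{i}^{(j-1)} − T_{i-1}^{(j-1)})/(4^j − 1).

1.292

Richardson extrapolation on the trapezoidal column (denominator 4−1=3):
T_{1}^{(1)} = 1.27999 + (1.27999 − 1.63077)/3 = 1.16306
T_{2}^{(1)} = (4·1.28301 − 1.27999) / 3 = 1.28402
T_{2}^{(2)} = 1.28402 + (1.28402 − 1.16306)/15 = 1.29208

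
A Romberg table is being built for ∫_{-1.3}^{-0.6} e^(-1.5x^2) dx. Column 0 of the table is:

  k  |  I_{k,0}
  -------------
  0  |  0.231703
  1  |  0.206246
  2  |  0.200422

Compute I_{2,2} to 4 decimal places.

Richardson extrapolation on the trapezoidal column (denominator 4−1=3):
I_{1,1} = (4·0.206246 − 0.231703) / 3 = 0.197760
I_{2,1} = 0.200422 + (0.200422 − 0.206246)/3 = 0.198481
I_{2,2} = (16·0.198481 − 0.197760) / 15 = 0.198529

0.1985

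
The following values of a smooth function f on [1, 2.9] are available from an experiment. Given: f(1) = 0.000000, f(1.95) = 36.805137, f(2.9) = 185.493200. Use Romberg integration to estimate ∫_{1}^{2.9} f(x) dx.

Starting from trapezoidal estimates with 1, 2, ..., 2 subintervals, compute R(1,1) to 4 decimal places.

R(0,0) (trapezoid, 1 panel, h=1.9000): 176.218540
R(1,0) (trapezoid, 2 panels, h=0.9500): 123.074150
R(1,1) = 123.074150 + (123.074150 − 176.218540)/3 = 105.359353

105.3594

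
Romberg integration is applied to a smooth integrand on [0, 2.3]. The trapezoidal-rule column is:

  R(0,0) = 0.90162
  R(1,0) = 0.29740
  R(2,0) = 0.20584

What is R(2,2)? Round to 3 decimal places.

Richardson extrapolation on the trapezoidal column (denominator 4−1=3):
R(1,1) = (4·0.29740 − 0.90162) / 3 = 0.09599
R(2,1) = 0.20584 + (0.20584 − 0.29740)/3 = 0.17532
R(2,2) = (16·0.17532 − 0.09599) / 15 = 0.18061
(Column j=1 coincides with Simpson's rule on the same nodes.)

0.181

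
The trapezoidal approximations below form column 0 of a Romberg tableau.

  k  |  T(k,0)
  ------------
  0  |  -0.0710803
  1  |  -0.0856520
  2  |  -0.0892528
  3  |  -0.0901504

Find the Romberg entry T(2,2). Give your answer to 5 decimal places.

-0.09045

T(1,1) = (4·(-0.0856520) − (-0.0710803)) / 3 = -0.0905092
T(2,1) = -0.0892528 + (-0.0892528 − (-0.0856520))/3 = -0.0904531
T(2,2) = (16·(-0.0904531) − (-0.0905092)) / 15 = -0.0904494
(Column j=1 coincides with Simpson's rule on the same nodes.)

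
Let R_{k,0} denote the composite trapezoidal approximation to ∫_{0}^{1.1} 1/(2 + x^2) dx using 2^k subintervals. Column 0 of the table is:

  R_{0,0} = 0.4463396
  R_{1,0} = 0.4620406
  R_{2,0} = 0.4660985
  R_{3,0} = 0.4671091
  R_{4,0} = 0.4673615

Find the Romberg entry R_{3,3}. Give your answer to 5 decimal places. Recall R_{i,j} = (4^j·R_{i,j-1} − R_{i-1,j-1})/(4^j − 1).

0.46745

R_{1,1} = (4·0.4620406 − 0.4463396) / 3 = 0.4672743
R_{2,1} = 0.4660985 + (0.4660985 − 0.4620406)/3 = 0.4674511
R_{3,1} = 0.4671091 + (0.4671091 − 0.4660985)/3 = 0.4674460
R_{2,2} = (16·0.4674511 − 0.4672743) / 15 = 0.4674629
R_{3,2} = 0.4674460 + (0.4674460 − 0.4674511)/15 = 0.4674457
R_{3,3} = 0.4674457 + (0.4674457 − 0.4674629)/63 = 0.4674454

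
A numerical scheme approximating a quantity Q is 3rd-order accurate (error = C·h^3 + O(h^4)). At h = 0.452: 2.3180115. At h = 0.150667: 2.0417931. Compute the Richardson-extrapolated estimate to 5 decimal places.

The leading error scales as h^3; refining by a factor of 3 reduces it by 3^3 = 27.
Extrapolated value = (27·A(h/3) − A(h)) / (27 − 1)
= (27·2.0417931 − 2.3180115) / 26
= 52.8104022 / 26 = 2.0311693

2.03117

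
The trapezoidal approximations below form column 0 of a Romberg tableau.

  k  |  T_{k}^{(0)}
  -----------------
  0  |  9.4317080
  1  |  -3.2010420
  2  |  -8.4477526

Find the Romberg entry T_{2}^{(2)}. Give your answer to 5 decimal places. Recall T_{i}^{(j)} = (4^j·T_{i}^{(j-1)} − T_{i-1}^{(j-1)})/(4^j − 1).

-10.38230

Richardson extrapolation on the trapezoidal column (denominator 4−1=3):
T_{1}^{(1)} = -3.2010420 + (-3.2010420 − 9.4317080)/3 = -7.4119587
T_{2}^{(1)} = -8.4477526 + (-8.4477526 − (-3.2010420))/3 = -10.1966561
T_{2}^{(2)} = -10.1966561 + (-10.1966561 − (-7.4119587))/15 = -10.3823026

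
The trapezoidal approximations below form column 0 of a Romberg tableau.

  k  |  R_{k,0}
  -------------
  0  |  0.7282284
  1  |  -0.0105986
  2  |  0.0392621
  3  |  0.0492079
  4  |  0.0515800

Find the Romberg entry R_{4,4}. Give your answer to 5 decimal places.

Richardson extrapolation on the trapezoidal column (denominator 4−1=3):
R_{1,1} = (4·(-0.0105986) − 0.7282284) / 3 = -0.2568743
R_{2,1} = 0.0392621 + (0.0392621 − (-0.0105986))/3 = 0.0558823
R_{3,1} = 0.0492079 + (0.0492079 − 0.0392621)/3 = 0.0525232
R_{4,1} = (4·0.0515800 − 0.0492079) / 3 = 0.0523707
R_{2,2} = (16·0.0558823 − (-0.2568743)) / 15 = 0.0767327
R_{3,2} = (16·0.0525232 − 0.0558823) / 15 = 0.0522993
R_{4,2} = (16·0.0523707 − 0.0525232) / 15 = 0.0523605
R_{3,3} = 0.0522993 + (0.0522993 − 0.0767327)/63 = 0.0519115
R_{4,3} = (64·0.0523605 − 0.0522993) / 63 = 0.0523615
R_{4,4} = 0.0523615 + (0.0523615 − 0.0519115)/255 = 0.0523633

0.05236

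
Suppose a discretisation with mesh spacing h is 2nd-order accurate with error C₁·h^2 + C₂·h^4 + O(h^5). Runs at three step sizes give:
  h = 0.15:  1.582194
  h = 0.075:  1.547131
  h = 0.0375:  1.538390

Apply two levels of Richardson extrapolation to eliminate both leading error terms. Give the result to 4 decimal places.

First eliminate the h^2 term (factor 2^2 = 4):
  B₁ = (4·1.547131 − 1.582194)/3 = 1.535443
  B₂ = (4·1.538390 − 1.547131)/3 = 1.535476
Then eliminate the h^4 term (factor 2^4 = 16):
  (16·1.535476 − 1.535443)/15 = 1.535478

1.5355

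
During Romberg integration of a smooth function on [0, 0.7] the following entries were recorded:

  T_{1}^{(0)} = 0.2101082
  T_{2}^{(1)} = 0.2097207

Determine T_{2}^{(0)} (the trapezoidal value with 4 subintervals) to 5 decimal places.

From T_{2}^{(1)} = (4·T_{2}^{(0)} − T_{1}^{(0)})/3, solve for T_{2}^{(0)}:
4·T_{2}^{(0)} = 3·0.2097207 + 0.2101082 = 0.8392703
T_{2}^{(0)} = 0.2098176

0.20982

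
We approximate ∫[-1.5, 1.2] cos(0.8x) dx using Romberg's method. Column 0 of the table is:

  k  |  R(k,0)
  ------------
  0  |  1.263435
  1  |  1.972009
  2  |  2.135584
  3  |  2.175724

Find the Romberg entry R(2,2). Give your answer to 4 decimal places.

2.1889

R(1,1) = (4·1.972009 − 1.263435) / 3 = 2.208200
R(2,1) = 2.135584 + (2.135584 − 1.972009)/3 = 2.190109
R(2,2) = 2.190109 + (2.190109 − 2.208200)/15 = 2.188903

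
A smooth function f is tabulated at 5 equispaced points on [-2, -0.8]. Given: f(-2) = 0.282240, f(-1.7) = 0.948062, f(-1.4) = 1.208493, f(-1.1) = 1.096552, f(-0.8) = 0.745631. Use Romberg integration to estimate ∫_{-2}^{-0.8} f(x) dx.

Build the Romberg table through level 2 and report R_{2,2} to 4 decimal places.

R_{0,0} (trapezoid, 1 panel, h=1.2000): 0.616723
R_{1,0} (trapezoid, 2 panels, h=0.6000): 1.033457
R_{2,0} (trapezoid, 4 panels, h=0.3000): 1.130113
R_{1,1} = 1.033457 + (1.033457 − 0.616723)/3 = 1.172368
R_{2,1} = 1.130113 + (1.130113 − 1.033457)/3 = 1.162332
R_{2,2} = 1.162332 + (1.162332 − 1.172368)/15 = 1.161663

1.1617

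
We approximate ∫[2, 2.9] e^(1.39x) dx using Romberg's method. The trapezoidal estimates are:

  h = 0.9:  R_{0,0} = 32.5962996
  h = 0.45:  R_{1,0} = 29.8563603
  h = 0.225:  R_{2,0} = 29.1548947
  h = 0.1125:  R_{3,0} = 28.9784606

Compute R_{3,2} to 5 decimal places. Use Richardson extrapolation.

28.91955

R_{2,1} = 29.1548947 + (29.1548947 − 29.8563603)/3 = 28.9210728
R_{3,1} = (4·28.9784606 − 29.1548947) / 3 = 28.9196492
R_{3,2} = 28.9196492 + (28.9196492 − 28.9210728)/15 = 28.9195543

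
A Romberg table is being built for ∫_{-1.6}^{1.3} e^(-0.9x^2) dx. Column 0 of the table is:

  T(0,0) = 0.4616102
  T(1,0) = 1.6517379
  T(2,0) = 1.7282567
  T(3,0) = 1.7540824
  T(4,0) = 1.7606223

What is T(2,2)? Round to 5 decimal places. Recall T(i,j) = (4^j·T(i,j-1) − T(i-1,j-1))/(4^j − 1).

1.73412

T(1,1) = (4·1.6517379 − 0.4616102) / 3 = 2.0484471
T(2,1) = 1.7282567 + (1.7282567 − 1.6517379)/3 = 1.7537630
T(2,2) = 1.7537630 + (1.7537630 − 2.0484471)/15 = 1.7341174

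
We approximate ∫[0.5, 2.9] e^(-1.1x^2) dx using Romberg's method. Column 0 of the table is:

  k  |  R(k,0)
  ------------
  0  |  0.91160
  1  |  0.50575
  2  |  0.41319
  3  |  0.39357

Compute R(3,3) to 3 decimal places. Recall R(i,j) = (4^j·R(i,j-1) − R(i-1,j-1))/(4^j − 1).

0.387

Richardson extrapolation on the trapezoidal column (denominator 4−1=3):
R(1,1) = (4·0.50575 − 0.91160) / 3 = 0.37047
R(2,1) = 0.41319 + (0.41319 − 0.50575)/3 = 0.38234
R(3,1) = (4·0.39357 − 0.41319) / 3 = 0.38703
R(2,2) = 0.38234 + (0.38234 − 0.37047)/15 = 0.38313
R(3,2) = (16·0.38703 − 0.38234) / 15 = 0.38734
R(3,3) = 0.38734 + (0.38734 − 0.38313)/63 = 0.38741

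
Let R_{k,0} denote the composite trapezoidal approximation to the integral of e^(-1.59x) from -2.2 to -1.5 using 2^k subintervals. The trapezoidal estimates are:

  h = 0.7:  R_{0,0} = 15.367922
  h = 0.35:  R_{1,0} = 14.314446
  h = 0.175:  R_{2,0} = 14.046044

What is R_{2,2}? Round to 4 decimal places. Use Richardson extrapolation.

Richardson extrapolation on the trapezoidal column (denominator 4−1=3):
R_{1,1} = 14.314446 + (14.314446 − 15.367922)/3 = 13.963287
R_{2,1} = (4·14.046044 − 14.314446) / 3 = 13.956577
R_{2,2} = (16·13.956577 − 13.963287) / 15 = 13.956130

13.9561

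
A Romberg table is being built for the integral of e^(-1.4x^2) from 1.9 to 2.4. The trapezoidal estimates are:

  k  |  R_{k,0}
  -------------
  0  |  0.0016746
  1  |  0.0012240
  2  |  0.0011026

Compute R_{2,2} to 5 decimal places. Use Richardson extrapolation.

Richardson extrapolation on the trapezoidal column (denominator 4−1=3):
R_{1,1} = (4·0.0012240 − 0.0016746) / 3 = 0.0010738
R_{2,1} = 0.0011026 + (0.0011026 − 0.0012240)/3 = 0.0010621
R_{2,2} = (16·0.0010621 − 0.0010738) / 15 = 0.0010613

0.00106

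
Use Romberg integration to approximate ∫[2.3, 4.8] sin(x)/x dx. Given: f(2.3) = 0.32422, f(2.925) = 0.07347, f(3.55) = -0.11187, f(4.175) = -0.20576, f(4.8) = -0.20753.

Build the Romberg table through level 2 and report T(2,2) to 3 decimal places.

T(0,0) (trapezoid, 1 panel, h=2.5000): 0.14586
T(1,0) (trapezoid, 2 panels, h=1.2500): -0.06691
T(2,0) (trapezoid, 4 panels, h=0.6250): -0.11613
T(1,1) = -0.06691 + (-0.06691 − 0.14586)/3 = -0.13783
T(2,1) = -0.11613 + (-0.11613 − (-0.06691))/3 = -0.13254
T(2,2) = -0.13254 + (-0.13254 − (-0.13783))/15 = -0.13219

-0.132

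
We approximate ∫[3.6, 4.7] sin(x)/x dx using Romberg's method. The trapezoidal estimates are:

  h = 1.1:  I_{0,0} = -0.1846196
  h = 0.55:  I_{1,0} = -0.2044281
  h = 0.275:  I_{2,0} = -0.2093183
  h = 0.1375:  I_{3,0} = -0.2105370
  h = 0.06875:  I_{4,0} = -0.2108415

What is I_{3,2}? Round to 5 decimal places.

Richardson extrapolation on the trapezoidal column (denominator 4−1=3):
I_{2,1} = -0.2093183 + (-0.2093183 − (-0.2044281))/3 = -0.2109484
I_{3,1} = -0.2105370 + (-0.2105370 − (-0.2093183))/3 = -0.2109432
I_{3,2} = (16·(-0.2109432) − (-0.2109484)) / 15 = -0.2109429

-0.21094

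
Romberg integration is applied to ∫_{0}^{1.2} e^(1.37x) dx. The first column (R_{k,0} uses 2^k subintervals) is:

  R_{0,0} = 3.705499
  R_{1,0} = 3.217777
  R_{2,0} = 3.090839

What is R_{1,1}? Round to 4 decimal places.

3.0552

R_{1,1} = 3.217777 + (3.217777 − 3.705499)/3 = 3.055203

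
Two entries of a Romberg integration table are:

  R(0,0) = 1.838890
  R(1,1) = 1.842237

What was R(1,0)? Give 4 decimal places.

1.8414

From R(1,1) = (4·R(1,0) − R(0,0))/3, solve for R(1,0):
4·R(1,0) = 3·1.842237 + 1.838890 = 7.365601
R(1,0) = 1.841400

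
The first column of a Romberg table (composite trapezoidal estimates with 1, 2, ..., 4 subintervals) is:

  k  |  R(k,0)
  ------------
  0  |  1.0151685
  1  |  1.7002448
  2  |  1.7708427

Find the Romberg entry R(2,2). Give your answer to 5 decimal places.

1.78543

R(1,1) = (4·1.7002448 − 1.0151685) / 3 = 1.9286036
R(2,1) = 1.7708427 + (1.7708427 − 1.7002448)/3 = 1.7943753
R(2,2) = (16·1.7943753 − 1.9286036) / 15 = 1.7854267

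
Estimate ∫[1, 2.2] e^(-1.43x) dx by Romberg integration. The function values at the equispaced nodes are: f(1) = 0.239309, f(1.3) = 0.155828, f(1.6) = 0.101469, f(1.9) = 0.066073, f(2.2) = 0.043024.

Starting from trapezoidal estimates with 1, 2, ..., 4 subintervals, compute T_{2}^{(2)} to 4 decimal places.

T_{0}^{(0)} (trapezoid, 1 panel, h=1.2000): 0.169400
T_{1}^{(0)} (trapezoid, 2 panels, h=0.6000): 0.145581
T_{2}^{(0)} (trapezoid, 4 panels, h=0.3000): 0.139361
T_{1}^{(1)} = 0.145581 + (0.145581 − 0.169400)/3 = 0.137641
T_{2}^{(1)} = 0.139361 + (0.139361 − 0.145581)/3 = 0.137288
T_{2}^{(2)} = 0.137288 + (0.137288 − 0.137641)/15 = 0.137264

0.1373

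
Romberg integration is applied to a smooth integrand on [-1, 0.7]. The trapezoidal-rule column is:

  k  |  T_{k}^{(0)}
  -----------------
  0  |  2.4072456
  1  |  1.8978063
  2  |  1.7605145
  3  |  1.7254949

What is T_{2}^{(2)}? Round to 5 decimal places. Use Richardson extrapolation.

1.71387

T_{1}^{(1)} = 1.8978063 + (1.8978063 − 2.4072456)/3 = 1.7279932
T_{2}^{(1)} = 1.7605145 + (1.7605145 − 1.8978063)/3 = 1.7147506
T_{2}^{(2)} = (16·1.7147506 − 1.7279932) / 15 = 1.7138678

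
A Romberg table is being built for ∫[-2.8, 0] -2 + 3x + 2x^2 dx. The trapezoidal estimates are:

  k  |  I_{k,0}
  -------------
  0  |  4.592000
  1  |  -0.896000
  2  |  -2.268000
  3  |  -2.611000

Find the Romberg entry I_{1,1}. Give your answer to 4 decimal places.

-2.7253

Richardson extrapolation on the trapezoidal column (denominator 4−1=3):
I_{1,1} = -0.896000 + (-0.896000 − 4.592000)/3 = -2.725333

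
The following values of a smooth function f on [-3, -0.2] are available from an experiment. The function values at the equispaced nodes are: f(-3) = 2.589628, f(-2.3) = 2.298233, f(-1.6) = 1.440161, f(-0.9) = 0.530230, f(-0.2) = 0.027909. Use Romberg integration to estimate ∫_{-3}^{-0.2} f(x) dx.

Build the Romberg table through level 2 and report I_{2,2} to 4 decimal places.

3.9236

I_{0,0} (trapezoid, 1 panel, h=2.8000): 3.664552
I_{1,0} (trapezoid, 2 panels, h=1.4000): 3.848501
I_{2,0} (trapezoid, 4 panels, h=0.7000): 3.904175
I_{1,1} = 3.848501 + (3.848501 − 3.664552)/3 = 3.909817
I_{2,1} = 3.904175 + (3.904175 − 3.848501)/3 = 3.922733
I_{2,2} = 3.922733 + (3.922733 − 3.909817)/15 = 3.923594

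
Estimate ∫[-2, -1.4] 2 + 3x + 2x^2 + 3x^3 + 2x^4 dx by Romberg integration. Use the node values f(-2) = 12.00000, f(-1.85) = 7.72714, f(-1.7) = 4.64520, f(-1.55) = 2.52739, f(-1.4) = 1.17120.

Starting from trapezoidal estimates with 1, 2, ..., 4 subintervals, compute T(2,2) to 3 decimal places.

3.174

T(0,0) (trapezoid, 1 panel, h=0.6000): 3.95136
T(1,0) (trapezoid, 2 panels, h=0.3000): 3.36924
T(2,0) (trapezoid, 4 panels, h=0.1500): 3.22280
T(1,1) = 3.36924 + (3.36924 − 3.95136)/3 = 3.17520
T(2,1) = 3.22280 + (3.22280 − 3.36924)/3 = 3.17399
T(2,2) = 3.17399 + (3.17399 − 3.17520)/15 = 3.17391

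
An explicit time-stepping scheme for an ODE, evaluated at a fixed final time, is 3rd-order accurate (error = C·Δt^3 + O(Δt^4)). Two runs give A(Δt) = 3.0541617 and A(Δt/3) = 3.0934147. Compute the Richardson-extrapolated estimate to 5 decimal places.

3.09492

Extrapolated value = (27·A(Δt/3) − A(Δt)) / (27 − 1)
= (27·3.0934147 − 3.0541617) / 26
= 80.4680352 / 26 = 3.0949244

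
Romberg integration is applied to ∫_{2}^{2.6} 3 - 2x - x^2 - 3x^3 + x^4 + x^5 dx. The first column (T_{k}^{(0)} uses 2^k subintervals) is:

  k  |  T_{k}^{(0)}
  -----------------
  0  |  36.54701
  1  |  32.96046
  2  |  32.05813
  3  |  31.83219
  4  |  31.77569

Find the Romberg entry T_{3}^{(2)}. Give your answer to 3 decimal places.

T_{2}^{(1)} = 32.05813 + (32.05813 − 32.96046)/3 = 31.75735
T_{3}^{(1)} = 31.83219 + (31.83219 − 32.05813)/3 = 31.75688
T_{3}^{(2)} = (16·31.75688 − 31.75735) / 15 = 31.75685

31.757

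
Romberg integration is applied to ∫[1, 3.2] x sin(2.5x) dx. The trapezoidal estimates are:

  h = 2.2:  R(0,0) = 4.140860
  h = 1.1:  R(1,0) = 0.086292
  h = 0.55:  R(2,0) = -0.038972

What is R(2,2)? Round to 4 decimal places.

-0.0018

R(1,1) = 0.086292 + (0.086292 − 4.140860)/3 = -1.265231
R(2,1) = (4·(-0.038972) − 0.086292) / 3 = -0.080727
R(2,2) = (16·(-0.080727) − (-1.265231)) / 15 = -0.001760
(Column j=1 coincides with Simpson's rule on the same nodes.)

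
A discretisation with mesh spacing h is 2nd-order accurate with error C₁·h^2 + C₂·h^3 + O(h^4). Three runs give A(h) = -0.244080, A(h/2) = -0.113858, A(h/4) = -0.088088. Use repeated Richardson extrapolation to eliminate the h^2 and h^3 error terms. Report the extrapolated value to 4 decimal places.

First eliminate the h^2 term (factor 2^2 = 4):
  B₁ = (4·(-0.113858) − (-0.244080))/3 = -0.070451
  B₂ = (4·(-0.088088) − (-0.113858))/3 = -0.079498
Then eliminate the h^3 term (factor 2^3 = 8):
  (8·(-0.079498) − (-0.070451))/7 = -0.080790

-0.0808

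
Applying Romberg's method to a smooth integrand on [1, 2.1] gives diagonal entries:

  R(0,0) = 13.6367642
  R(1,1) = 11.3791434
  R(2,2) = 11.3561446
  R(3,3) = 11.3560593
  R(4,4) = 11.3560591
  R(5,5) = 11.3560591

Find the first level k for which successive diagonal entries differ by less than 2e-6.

k = 4

|R(1,1) − R(0,0)| = 2.2576208 ≥ 2e-6
|R(2,2) − R(1,1)| = 0.0229988 ≥ 2e-6
|R(3,3) − R(2,2)| = 0.0000853 ≥ 2e-6
|R(4,4) − R(3,3)| = 0.0000002 < 2e-6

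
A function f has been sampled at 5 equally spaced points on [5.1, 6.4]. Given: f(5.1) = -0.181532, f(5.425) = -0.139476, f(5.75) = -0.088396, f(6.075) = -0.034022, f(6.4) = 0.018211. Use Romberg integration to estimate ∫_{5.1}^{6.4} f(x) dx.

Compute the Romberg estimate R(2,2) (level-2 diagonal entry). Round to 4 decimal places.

R(0,0) (trapezoid, 1 panel, h=1.3000): -0.106159
R(1,0) (trapezoid, 2 panels, h=0.6500): -0.110537
R(2,0) (trapezoid, 4 panels, h=0.3250): -0.111655
R(1,1) = -0.110537 + (-0.110537 − (-0.106159))/3 = -0.111996
R(2,1) = -0.111655 + (-0.111655 − (-0.110537))/3 = -0.112028
R(2,2) = -0.112028 + (-0.112028 − (-0.111996))/15 = -0.112030

-0.1120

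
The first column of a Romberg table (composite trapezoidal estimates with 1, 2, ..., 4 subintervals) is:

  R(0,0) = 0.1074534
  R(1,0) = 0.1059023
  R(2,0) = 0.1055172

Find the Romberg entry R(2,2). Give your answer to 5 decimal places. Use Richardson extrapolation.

0.10539

Richardson extrapolation on the trapezoidal column (denominator 4−1=3):
R(1,1) = 0.1059023 + (0.1059023 − 0.1074534)/3 = 0.1053853
R(2,1) = 0.1055172 + (0.1055172 − 0.1059023)/3 = 0.1053888
R(2,2) = 0.1053888 + (0.1053888 − 0.1053853)/15 = 0.1053890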